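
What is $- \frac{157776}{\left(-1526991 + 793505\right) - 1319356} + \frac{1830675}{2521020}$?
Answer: $\frac{138528099329}{172508524628} \approx 0.80302$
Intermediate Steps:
$- \frac{157776}{\left(-1526991 + 793505\right) - 1319356} + \frac{1830675}{2521020} = - \frac{157776}{-733486 - 1319356} + 1830675 \cdot \frac{1}{2521020} = - \frac{157776}{-2052842} + \frac{122045}{168068} = \left(-157776\right) \left(- \frac{1}{2052842}\right) + \frac{122045}{168068} = \frac{78888}{1026421} + \frac{122045}{168068} = \frac{138528099329}{172508524628}$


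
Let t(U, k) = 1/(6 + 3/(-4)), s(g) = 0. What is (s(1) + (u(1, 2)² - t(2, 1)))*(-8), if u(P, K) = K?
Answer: -640/21 ≈ -30.476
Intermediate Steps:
t(U, k) = 4/21 (t(U, k) = 1/(6 + 3*(-¼)) = 1/(6 - ¾) = 1/(21/4) = 4/21)
(s(1) + (u(1, 2)² - t(2, 1)))*(-8) = (0 + (2² - 1*4/21))*(-8) = (0 + (4 - 4/21))*(-8) = (0 + 80/21)*(-8) = (80/21)*(-8) = -640/21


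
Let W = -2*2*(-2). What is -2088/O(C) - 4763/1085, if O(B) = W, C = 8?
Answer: -287948/1085 ≈ -265.39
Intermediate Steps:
W = 8 (W = -4*(-2) = 8)
O(B) = 8
-2088/O(C) - 4763/1085 = -2088/8 - 4763/1085 = -2088*⅛ - 4763*1/1085 = -261 - 4763/1085 = -287948/1085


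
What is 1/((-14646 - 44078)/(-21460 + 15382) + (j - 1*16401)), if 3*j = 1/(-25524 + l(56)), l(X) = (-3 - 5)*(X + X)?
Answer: -26763460/438688926451 ≈ -6.1008e-5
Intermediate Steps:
l(X) = -16*X
j = -1/79260 (j = 1/(3*(-25524 - 16*56)) = 1/(3*(-25524 - 896)) = (⅓)/(-26420) = (⅓)*(-1/26420) = -1/79260 ≈ -1.2617e-5)
1/((-14646 - 44078)/(-21460 + 15382) + (j - 1*16401)) = 1/((-14646 - 44078)/(-21460 + 15382) + (-1/79260 - 1*16401)) = 1/(-58724/(-6078) + (-1/79260 - 16401)) = 1/(-58724*(-1/6078) - 1299943261/79260) = 1/(29362/3039 - 1299943261/79260) = 1/(-438688926451/26763460) = -26763460/438688926451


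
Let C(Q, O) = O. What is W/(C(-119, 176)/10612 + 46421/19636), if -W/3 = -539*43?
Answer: 3622169329548/124018897 ≈ 29207.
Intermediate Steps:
W = 69531 (W = -(-1617)*43 = -3*(-23177) = 69531)
W/(C(-119, 176)/10612 + 46421/19636) = 69531/(176/10612 + 46421/19636) = 69531/(176*(1/10612) + 46421*(1/19636)) = 69531/(44/2653 + 46421/19636) = 69531/(124018897/52094308) = 69531*(52094308/124018897) = 3622169329548/124018897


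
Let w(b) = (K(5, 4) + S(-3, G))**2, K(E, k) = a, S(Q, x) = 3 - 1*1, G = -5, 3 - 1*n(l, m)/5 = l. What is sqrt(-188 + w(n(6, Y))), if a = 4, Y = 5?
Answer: 2*I*sqrt(38) ≈ 12.329*I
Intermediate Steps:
n(l, m) = 15 - 5*l
S(Q, x) = 2 (S(Q, x) = 3 - 1 = 2)
K(E, k) = 4
w(b) = 36 (w(b) = (4 + 2)**2 = 6**2 = 36)
sqrt(-188 + w(n(6, Y))) = sqrt(-188 + 36) = sqrt(-152) = 2*I*sqrt(38)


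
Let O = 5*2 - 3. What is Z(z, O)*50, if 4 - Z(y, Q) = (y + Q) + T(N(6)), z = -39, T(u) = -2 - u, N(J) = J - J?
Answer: 1900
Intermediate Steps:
N(J) = 0
O = 7 (O = 10 - 3 = 7)
Z(y, Q) = 6 - Q - y (Z(y, Q) = 4 - ((y + Q) + (-2 - 1*0)) = 4 - ((Q + y) + (-2 + 0)) = 4 - ((Q + y) - 2) = 4 - (-2 + Q + y) = 4 + (2 - Q - y) = 6 - Q - y)
Z(z, O)*50 = (6 - 1*7 - 1*(-39))*50 = (6 - 7 + 39)*50 = 38*50 = 1900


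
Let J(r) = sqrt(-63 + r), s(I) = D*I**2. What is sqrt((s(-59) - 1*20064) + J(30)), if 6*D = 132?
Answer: sqrt(56518 + I*sqrt(33)) ≈ 237.74 + 0.012*I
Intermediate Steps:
D = 22 (D = (1/6)*132 = 22)
s(I) = 22*I**2
sqrt((s(-59) - 1*20064) + J(30)) = sqrt((22*(-59)**2 - 1*20064) + sqrt(-63 + 30)) = sqrt((22*3481 - 20064) + sqrt(-33)) = sqrt((76582 - 20064) + I*sqrt(33)) = sqrt(56518 + I*sqrt(33))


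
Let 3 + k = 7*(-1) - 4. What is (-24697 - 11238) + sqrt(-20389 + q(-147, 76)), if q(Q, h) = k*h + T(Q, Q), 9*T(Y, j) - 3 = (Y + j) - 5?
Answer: -35935 + I*sqrt(193373)/3 ≈ -35935.0 + 146.58*I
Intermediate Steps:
k = -14 (k = -3 + (7*(-1) - 4) = -3 + (-7 - 4) = -3 - 11 = -14)
T(Y, j) = -2/9 + Y/9 + j/9 (T(Y, j) = 1/3 + ((Y + j) - 5)/9 = 1/3 + (-5 + Y + j)/9 = 1/3 + (-5/9 + Y/9 + j/9) = -2/9 + Y/9 + j/9)
q(Q, h) = -2/9 - 14*h + 2*Q/9 (q(Q, h) = -14*h + (-2/9 + Q/9 + Q/9) = -14*h + (-2/9 + 2*Q/9) = -2/9 - 14*h + 2*Q/9)
(-24697 - 11238) + sqrt(-20389 + q(-147, 76)) = (-24697 - 11238) + sqrt(-20389 + (-2/9 - 14*76 + (2/9)*(-147))) = -35935 + sqrt(-20389 + (-2/9 - 1064 - 98/3)) = -35935 + sqrt(-20389 - 9872/9) = -35935 + sqrt(-193373/9) = -35935 + I*sqrt(193373)/3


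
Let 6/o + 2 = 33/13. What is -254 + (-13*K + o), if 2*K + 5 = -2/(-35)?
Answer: -14751/70 ≈ -210.73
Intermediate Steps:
o = 78/7 (o = 6/(-2 + 33/13) = 6/(7/13) = 6*(13/7) = 78/7 ≈ 11.143)
K = -173/70 (K = -5/2 + (-2/(-35))/2 = -5/2 + (-2*(-1/35))/2 = -5/2 + (½)*(2/35) = -5/2 + 1/35 = -173/70 ≈ -2.4714)
-254 + (-13*K + o) = -254 + (-13*(-173/70) + 78/7) = -254 + (2249/70 + 78/7) = -254 + 3029/70 = -14751/70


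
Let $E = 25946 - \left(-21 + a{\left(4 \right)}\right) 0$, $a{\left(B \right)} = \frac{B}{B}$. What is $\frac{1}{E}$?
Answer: $\frac{1}{25946} \approx 3.8542 \cdot 10^{-5}$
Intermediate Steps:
$a{\left(B \right)} = 1$
$E = 25946$ ($E = 25946 - \left(-21 + 1\right) 0 = 25946 - \left(-20\right) 0 = 25946 - 0 = 25946 + 0 = 25946$)
$\frac{1}{E} = \frac{1}{25946}$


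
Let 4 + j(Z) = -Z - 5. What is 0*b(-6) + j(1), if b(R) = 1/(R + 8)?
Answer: -10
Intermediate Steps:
b(R) = 1/(8 + R)
j(Z) = -9 - Z (j(Z) = -4 + (-Z - 5) = -4 + (-5 - Z) = -9 - Z)
0*b(-6) + j(1) = 0/(8 - 6) + (-9 - 1*1) = 0/2 + (-9 - 1) = 0*(½) - 10 = 0 - 10 = -10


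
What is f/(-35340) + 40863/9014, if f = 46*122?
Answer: 348377963/79638690 ≈ 4.3745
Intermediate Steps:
f = 5612
f/(-35340) + 40863/9014 = 5612/(-35340) + 40863/9014 = 5612*(-1/35340) + 40863*(1/9014) = -1403/8835 + 40863/9014 = 348377963/79638690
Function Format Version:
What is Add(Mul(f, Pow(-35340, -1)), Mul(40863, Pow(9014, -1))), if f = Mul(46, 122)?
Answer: Rational(348377963, 79638690) ≈ 4.3745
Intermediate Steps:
f = 5612
Add(Mul(f, Pow(-35340, -1)), Mul(40863, Pow(9014, -1))) = Add(Mul(5612, Pow(-35340, -1)), Mul(40863, Pow(9014, -1))) = Add(Mul(5612, Rational(-1, 35340)), Mul(40863, Rational(1, 9014))) = Add(Rational(-1403, 8835), Rational(40863, 9014)) = Rational(348377963, 79638690)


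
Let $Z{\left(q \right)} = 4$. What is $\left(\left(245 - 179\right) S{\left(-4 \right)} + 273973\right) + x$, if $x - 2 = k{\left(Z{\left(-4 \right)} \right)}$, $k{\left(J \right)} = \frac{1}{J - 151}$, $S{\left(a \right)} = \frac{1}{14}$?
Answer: $\frac{40275017}{147} \approx 2.7398 \cdot 10^{5}$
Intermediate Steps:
$S{\left(a \right)} = \frac{1}{14}$
$k{\left(J \right)} = \frac{1}{-151 + J}$
$x = \frac{293}{147}$ ($x = 2 + \frac{1}{-151 + 4} = 2 + \frac{1}{-147} = 2 - \frac{1}{147} = \frac{293}{147} \approx 1.9932$)
$\left(\left(245 - 179\right) S{\left(-4 \right)} + 273973\right) + x = \left(\left(245 - 179\right) \frac{1}{14} + 273973\right) + \frac{293}{147} = \left(66 \cdot \frac{1}{14} + 273973\right) + \frac{293}{147} = \left(\frac{33}{7} + 273973\right) + \frac{293}{147} = \frac{1917844}{7} + \frac{293}{147} = \frac{40275017}{147}$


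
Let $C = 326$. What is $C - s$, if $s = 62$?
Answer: $264$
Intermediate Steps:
$C - s = 326 - 62 = 264$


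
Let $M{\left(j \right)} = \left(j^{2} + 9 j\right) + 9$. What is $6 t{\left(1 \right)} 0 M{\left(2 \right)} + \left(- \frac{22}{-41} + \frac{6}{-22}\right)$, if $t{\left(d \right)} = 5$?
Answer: $\frac{119}{451} \approx 0.26386$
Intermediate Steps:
$M{\left(j \right)} = 9 + j^{2} + 9 j$
$6 t{\left(1 \right)} 0 M{\left(2 \right)} + \left(- \frac{22}{-41} + \frac{6}{-22}\right) = 6 \cdot 5 \cdot 0 \left(9 + 2^{2} + 9 \cdot 2\right) + \left(- \frac{22}{-41} + \frac{6}{-22}\right) = 30 \cdot 0 \left(9 + 4 + 18\right) + \left(\left(-22\right) \left(- \frac{1}{41}\right) + 6 \left(- \frac{1}{22}\right)\right) = 0 \cdot 31 + \left(\frac{22}{41} - \frac{3}{11}\right) = 0 + \frac{119}{451} = \frac{119}{451}$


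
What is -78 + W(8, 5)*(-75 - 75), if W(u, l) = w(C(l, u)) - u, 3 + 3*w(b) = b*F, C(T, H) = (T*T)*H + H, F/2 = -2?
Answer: 42872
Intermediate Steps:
F = -4 (F = 2*(-2) = -4)
C(T, H) = H + H*T**2 (C(T, H) = T**2*H + H = H*T**2 + H = H + H*T**2)
w(b) = -1 - 4*b/3 (w(b) = -1 + (b*(-4))/3 = -1 + (-4*b)/3 = -1 - 4*b/3)
W(u, l) = -1 - u - 4*u*(1 + l**2)/3 (W(u, l) = (-1 - 4*u*(1 + l**2)/3) - u = -1 - u - 4*u*(1 + l**2)/3)
-78 + W(8, 5)*(-75 - 75) = -78 + (-1 - 7/3*8 - 4/3*8*5**2)*(-75 - 75) = -78 + (-1 - 56/3 - 4/3*8*25)*(-150) = -78 + (-1 - 56/3 - 800/3)*(-150) = -78 - 859/3*(-150) = -78 + 42950 = 42872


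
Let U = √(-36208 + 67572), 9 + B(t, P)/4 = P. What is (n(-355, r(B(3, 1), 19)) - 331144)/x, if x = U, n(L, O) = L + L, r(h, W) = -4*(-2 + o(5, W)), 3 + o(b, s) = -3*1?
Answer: -165927*√7841/7841 ≈ -1873.8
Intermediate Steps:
B(t, P) = -36 + 4*P
o(b, s) = -6 (o(b, s) = -3 - 3*1 = -3 - 3 = -6)
r(h, W) = 32 (r(h, W) = -4*(-2 - 6) = -4*(-8) = 32)
n(L, O) = 2*L
U = 2*√7841 (U = √31364 = 2*√7841 ≈ 177.10)
x = 2*√7841 ≈ 177.10
(n(-355, r(B(3, 1), 19)) - 331144)/x = (2*(-355) - 331144)/((2*√7841)) = (-710 - 331144)*(√7841/15682) = -165927*√7841/7841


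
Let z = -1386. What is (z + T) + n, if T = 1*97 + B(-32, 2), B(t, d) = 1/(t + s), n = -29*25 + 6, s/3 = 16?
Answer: -32127/16 ≈ -2007.9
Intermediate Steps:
s = 48 (s = 3*16 = 48)
n = -719 (n = -725 + 6 = -719)
B(t, d) = 1/(48 + t) (B(t, d) = 1/(t + 48) = 1/(48 + t))
T = 1553/16 (T = 1*97 + 1/(48 - 32) = 97 + 1/16 = 1553/16 ≈ 97.063)
(z + T) + n = (-1386 + 1553/16) - 719 = -20623/16 - 719 = -32127/16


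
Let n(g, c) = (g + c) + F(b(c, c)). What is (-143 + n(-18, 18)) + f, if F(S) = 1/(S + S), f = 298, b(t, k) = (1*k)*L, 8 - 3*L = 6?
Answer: 3721/24 ≈ 155.04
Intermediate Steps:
L = ⅔ (L = 8/3 - ⅓*6 = 8/3 - 2 = ⅔ ≈ 0.66667)
b(t, k) = 2*k/3 (b(t, k) = (1*k)*(⅔) = k*(⅔) = 2*k/3)
F(S) = 1/(2*S)
n(g, c) = c + g + 3/(4*c) (n(g, c) = (g + c) + 1/(2*((2*c/3))) = (c + g) + (3/(2*c))/2 = (c + g) + 3/(4*c) = c + g + 3/(4*c))
(-143 + n(-18, 18)) + f = (-143 + (18 - 18 + (¾)/18)) + 298 = (-143 + (18 - 18 + (¾)*(1/18))) + 298 = (-143 + (18 - 18 + 1/24)) + 298 = (-143 + 1/24) + 298 = -3431/24 + 298 = 3721/24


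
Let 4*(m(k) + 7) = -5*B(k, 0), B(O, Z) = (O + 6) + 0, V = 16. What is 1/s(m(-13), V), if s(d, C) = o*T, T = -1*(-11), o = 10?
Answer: 1/110 ≈ 0.0090909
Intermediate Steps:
B(O, Z) = 6 + O (B(O, Z) = (6 + O) + 0 = 6 + O)
T = 11
m(k) = -29/2 - 5*k/4 (m(k) = -7 + (-5*(6 + k))/4 = -7 + (-30 - 5*k)/4 = -7 + (-15/2 - 5*k/4) = -29/2 - 5*k/4)
s(d, C) = 110 (s(d, C) = 10*11 = 110)
1/s(m(-13), V) = 1/110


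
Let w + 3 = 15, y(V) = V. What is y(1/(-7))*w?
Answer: -12/7 ≈ -1.7143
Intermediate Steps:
w = 12 (w = -3 + 15 = 12)
y(1/(-7))*w = 12/(-7) = -1/7*12 = -12/7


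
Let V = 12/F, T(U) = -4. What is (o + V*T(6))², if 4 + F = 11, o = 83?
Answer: 284089/49 ≈ 5797.7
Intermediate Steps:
F = 7 (F = -4 + 11 = 7)
V = 12/7 ≈ 1.7143
(o + V*T(6))² = (83 + (12/7)*(-4))² = (83 - 48/7)² = (533/7)² = 284089/49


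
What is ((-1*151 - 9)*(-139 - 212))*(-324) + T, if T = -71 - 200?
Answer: -18196111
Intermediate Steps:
T = -271
((-1*151 - 9)*(-139 - 212))*(-324) + T = ((-1*151 - 9)*(-139 - 212))*(-324) - 271 = ((-151 - 9)*(-351))*(-324) - 271 = -160*(-351)*(-324) - 271 = 56160*(-324) - 271 = -18195840 - 271 = -18196111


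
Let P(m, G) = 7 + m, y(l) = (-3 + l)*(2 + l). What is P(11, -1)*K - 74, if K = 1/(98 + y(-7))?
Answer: -5467/74 ≈ -73.878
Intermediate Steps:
K = 1/148 (K = 1/(98 + (-6 + (-7)² - 1*(-7))) = 1/(98 + (-6 + 49 + 7)) = 1/(98 + 50) = 1/148 ≈ 0.0067568)
P(11, -1)*K - 74 = (7 + 11)*(1/148) - 74 = 18*(1/148) - 74 = 9/74 - 74 = -5467/74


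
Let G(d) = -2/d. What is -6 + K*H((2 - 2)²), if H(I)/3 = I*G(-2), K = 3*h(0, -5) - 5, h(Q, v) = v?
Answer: -6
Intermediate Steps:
K = -20 (K = 3*(-5) - 5 = -15 - 5 = -20)
H(I) = 3*I (H(I) = 3*(I*(-2/(-2))) = 3*(I*(-2*(-½))) = 3*(I*1) = 3*I)
-6 + K*H((2 - 2)²) = -6 - 60*(2 - 2)² = -6 - 60*0² = -6 - 60*0 = -6 - 20*0 = -6 + 0 = -6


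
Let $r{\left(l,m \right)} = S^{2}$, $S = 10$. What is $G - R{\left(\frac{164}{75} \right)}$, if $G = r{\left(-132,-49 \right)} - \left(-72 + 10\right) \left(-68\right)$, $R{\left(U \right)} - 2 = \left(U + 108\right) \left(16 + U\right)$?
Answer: $- \frac{34435846}{5625} \approx -6121.9$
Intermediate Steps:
$R{\left(U \right)} = 2 + \left(16 + U\right) \left(108 + U\right)$ ($R{\left(U \right)} = 2 + \left(U + 108\right) \left(16 + U\right) = 2 + \left(108 + U\right) \left(16 + U\right) = 2 + \left(16 + U\right) \left(108 + U\right)$)
$r{\left(l,m \right)} = 100$ ($r{\left(l,m \right)} = 10^{2} = 100$)
$G = -4116$ ($G = 100 - \left(-72 + 10\right) \left(-68\right) = 100 - \left(-62\right) \left(-68\right) = 100 - 4216 = -4116$)
$G - R{\left(\frac{164}{75} \right)} = -4116 - \left(1730 + \left(\frac{164}{75}\right)^{2} + 124 \cdot \frac{164}{75}\right) = -4116 - \left(1730 + \frac{26896}{5625} + \frac{20336}{75}\right) = -4116 - \frac{11283346}{5625} = - \frac{34435846}{5625}$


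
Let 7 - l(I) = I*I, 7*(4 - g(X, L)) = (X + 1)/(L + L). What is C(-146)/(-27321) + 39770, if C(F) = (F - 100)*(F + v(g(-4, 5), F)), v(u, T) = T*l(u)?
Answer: 443799483527/11156075 ≈ 39781.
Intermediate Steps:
g(X, L) = 4 - (1 + X)/(14*L) (g(X, L) = 4 - (X + 1)/(7*(L + L)) = 4 - (1 + X)/(7*(2*L)) = 4 - (1 + X)*1/(2*L)/7 = 4 - (1 + X)/(14*L))
l(I) = 7 - I**2 (l(I) = 7 - I*I = 7 - I**2)
v(u, T) = T*(7 - u**2)
C(F) = -40889*F*(-100 + F)/4900 (C(F) = (F - 100)*(F + F*(7 - ((1/14)*(-1 - 1*(-4) + 56*5)/5)**2)) = (-100 + F)*(F + F*(7 - ((1/14)*(1/5)*(-1 + 4 + 280))**2)) = (-100 + F)*(F + F*(7 - ((1/14)*(1/5)*283)**2)) = (-100 + F)*(F + F*(7 - (283/70)**2)) = (-100 + F)*(F + F*(7 - 1*80089/4900)) = (-100 + F)*(F + F*(7 - 80089/4900)) = (-100 + F)*(F + F*(-45789/4900)) = (-100 + F)*(F - 45789*F/4900) = (-100 + F)*(-40889*F/4900) = -40889*F*(-100 + F)/4900)
C(-146)/(-27321) + 39770 = ((40889/4900)*(-146)*(100 - 1*(-146)))/(-27321) + 39770 = ((40889/4900)*(-146)*(100 + 146))*(-1/27321) + 39770 = ((40889/4900)*(-146)*246)*(-1/27321) + 39770 = -367142331/1225*(-1/27321) + 39770 = 122380777/11156075 + 39770 = 443799483527/11156075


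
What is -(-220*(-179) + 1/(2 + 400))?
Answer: -15830761/402 ≈ -39380.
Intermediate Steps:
-(-220*(-179) + 1/(2 + 400)) = -(39380 + 1/402) = -1*15830761/402 = -15830761/402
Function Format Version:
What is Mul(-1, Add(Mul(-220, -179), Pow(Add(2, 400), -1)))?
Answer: Rational(-15830761, 402) ≈ -39380.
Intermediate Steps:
Mul(-1, Add(Mul(-220, -179), Pow(Add(2, 400), -1))) = Mul(-1, Add(39380, Pow(402, -1))) = Mul(-1, Add(39380, Rational(1, 402))) = Mul(-1, Rational(15830761, 402)) = Rational(-15830761, 402)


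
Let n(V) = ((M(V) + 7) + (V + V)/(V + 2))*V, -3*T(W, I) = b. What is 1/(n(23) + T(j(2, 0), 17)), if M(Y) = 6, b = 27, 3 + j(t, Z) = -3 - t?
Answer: 25/8308 ≈ 0.0030091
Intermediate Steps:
j(t, Z) = -6 - t (j(t, Z) = -3 + (-3 - t) = -6 - t)
T(W, I) = -9 (T(W, I) = -⅓*27 = -9)
n(V) = V*(13 + 2*V/(2 + V)) (n(V) = ((6 + 7) + (V + V)/(V + 2))*V = (13 + (2*V)/(2 + V))*V = (13 + 2*V/(2 + V))*V = V*(13 + 2*V/(2 + V)))
1/(n(23) + T(j(2, 0), 17)) = 1/(23*(26 + 15*23)/(2 + 23) - 9) = 1/(23*(26 + 345)/25 - 9) = 1/(23*(1/25)*371 - 9) = 1/(8533/25 - 9) = 1/(8308/25) = 25/8308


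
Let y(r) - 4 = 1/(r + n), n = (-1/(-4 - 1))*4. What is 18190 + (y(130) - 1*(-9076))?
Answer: 17834585/654 ≈ 27270.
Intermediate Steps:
n = ⅘ (n = (-1/(-5))*4 = -⅕*(-1)*4 = (⅕)*4 = ⅘ ≈ 0.80000)
y(r) = 4 + 1/(⅘ + r) (y(r) = 4 + 1/(r + ⅘) = 4 + 1/(⅘ + r))
18190 + (y(130) - 1*(-9076)) = 18190 + ((21 + 20*130)/(4 + 5*130) - 1*(-9076)) = 18190 + ((21 + 2600)/(4 + 650) + 9076) = 18190 + (2621/654 + 9076) = 18190 + 5938325/654 = 17834585/654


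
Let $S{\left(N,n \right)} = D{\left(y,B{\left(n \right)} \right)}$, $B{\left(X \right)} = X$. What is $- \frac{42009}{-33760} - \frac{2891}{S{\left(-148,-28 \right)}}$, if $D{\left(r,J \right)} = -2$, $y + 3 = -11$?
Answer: $\frac{48842089}{33760} \approx 1446.7$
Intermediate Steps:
$y = -14$ ($y = -3 - 11 = -14$)
$S{\left(N,n \right)} = -2$
$- \frac{42009}{-33760} - \frac{2891}{S{\left(-148,-28 \right)}} = - \frac{42009}{-33760} - \frac{2891}{-2} = \left(-42009\right) \left(- \frac{1}{33760}\right) - - \frac{2891}{2} = \frac{42009}{33760} + \frac{2891}{2} = \frac{48842089}{33760}$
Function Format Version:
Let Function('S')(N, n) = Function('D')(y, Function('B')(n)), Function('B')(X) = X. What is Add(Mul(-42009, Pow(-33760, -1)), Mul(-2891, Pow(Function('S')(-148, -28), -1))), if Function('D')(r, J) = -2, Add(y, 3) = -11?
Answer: Rational(48842089, 33760) ≈ 1446.7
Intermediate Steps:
y = -14 (y = Add(-3, -11) = -14)
Function('S')(N, n) = -2
Add(Mul(-42009, Pow(-33760, -1)), Mul(-2891, Pow(Function('S')(-148, -28), -1))) = Add(Mul(-42009, Pow(-33760, -1)), Mul(-2891, Pow(-2, -1))) = Add(Mul(-42009, Rational(-1, 33760)), Mul(-2891, Rational(-1, 2))) = Add(Rational(42009, 33760), Rational(2891, 2)) = Rational(48842089, 33760)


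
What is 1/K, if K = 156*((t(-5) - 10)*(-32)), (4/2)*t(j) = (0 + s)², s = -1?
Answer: 1/47424 ≈ 2.1086e-5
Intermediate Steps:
t(j) = ½ (t(j) = (0 - 1)²/2 = (½)*(-1)² = (½)*1 = ½)
K = 47424 (K = 156*((½ - 10)*(-32)) = 156*(-19/2*(-32)) = 156*304 = 47424)
1/K = 1/47424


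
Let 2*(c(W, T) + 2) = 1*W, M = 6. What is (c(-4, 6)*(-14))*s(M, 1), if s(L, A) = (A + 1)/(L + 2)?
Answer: 14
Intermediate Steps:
c(W, T) = -2 + W/2 (c(W, T) = -2 + (1*W)/2 = -2 + W/2)
s(L, A) = (1 + A)/(2 + L)
(c(-4, 6)*(-14))*s(M, 1) = ((-2 + (½)*(-4))*(-14))*((1 + 1)/(2 + 6)) = ((-2 - 2)*(-14))*(2/8) = (-4*(-14))*((⅛)*2) = 56*(¼) = 14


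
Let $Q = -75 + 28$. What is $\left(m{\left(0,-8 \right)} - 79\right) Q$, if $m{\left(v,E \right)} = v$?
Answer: $3713$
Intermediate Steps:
$Q = -47$
$\left(m{\left(0,-8 \right)} - 79\right) Q = \left(0 - 79\right) \left(-47\right) = \left(-79\right) \left(-47\right) = 3713$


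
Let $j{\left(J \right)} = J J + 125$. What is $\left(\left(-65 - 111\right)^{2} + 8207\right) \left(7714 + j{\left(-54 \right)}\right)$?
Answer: $421413165$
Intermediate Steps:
$j{\left(J \right)} = 125 + J^{2}$ ($j{\left(J \right)} = J^{2} + 125 = 125 + J^{2}$)
$\left(\left(-65 - 111\right)^{2} + 8207\right) \left(7714 + j{\left(-54 \right)}\right) = \left(\left(-65 - 111\right)^{2} + 8207\right) \left(7714 + \left(125 + \left(-54\right)^{2}\right)\right) = \left(\left(-176\right)^{2} + 8207\right) \left(7714 + \left(125 + 2916\right)\right) = \left(30976 + 8207\right) \left(7714 + 3041\right) = 39183 \cdot 10755 = 421413165$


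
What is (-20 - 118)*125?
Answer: -17250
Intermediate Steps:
(-20 - 118)*125 = -138*125 = -17250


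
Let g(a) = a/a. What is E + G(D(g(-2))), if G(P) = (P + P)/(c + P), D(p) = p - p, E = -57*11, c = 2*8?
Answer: -627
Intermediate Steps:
g(a) = 1
c = 16
E = -627
D(p) = 0
G(P) = 2*P/(16 + P) (G(P) = (P + P)/(16 + P) = (2*P)/(16 + P) = 2*P/(16 + P))
E + G(D(g(-2))) = -627 + 2*0/(16 + 0) = -627 + 2*0/16 = -627 + 2*0*(1/16) = -627 + 0 = -627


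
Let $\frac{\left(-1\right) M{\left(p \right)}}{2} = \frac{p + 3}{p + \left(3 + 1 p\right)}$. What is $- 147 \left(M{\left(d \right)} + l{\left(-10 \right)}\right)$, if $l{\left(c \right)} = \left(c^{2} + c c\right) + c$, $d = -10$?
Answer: $- \frac{472752}{17} \approx -27809.0$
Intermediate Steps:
$M{\left(p \right)} = - \frac{2 \left(3 + p\right)}{3 + 2 p}$ ($M{\left(p \right)} = - 2 \frac{p + 3}{p + \left(3 + 1 p\right)} = - 2 \frac{3 + p}{p + \left(3 + p\right)} = - 2 \frac{3 + p}{3 + 2 p} = - \frac{2 \left(3 + p\right)}{3 + 2 p}$)
$l{\left(c \right)} = c + 2 c^{2}$ ($l{\left(c \right)} = \left(c^{2} + c^{2}\right) + c = 2 c^{2} + c = c + 2 c^{2}$)
$- 147 \left(M{\left(d \right)} + l{\left(-10 \right)}\right) = - 147 \left(\frac{2 \left(-3 - -10\right)}{3 + 2 \left(-10\right)} - 10 \left(1 + 2 \left(-10\right)\right)\right) = - 147 \left(\frac{2 \left(-3 + 10\right)}{3 - 20} - 10 \left(1 - 20\right)\right) = - 147 \left(2 \frac{1}{-17} \cdot 7 - -190\right) = - 147 \left(2 \left(- \frac{1}{17}\right) 7 + 190\right) = - 147 \left(- \frac{14}{17} + 190\right) = \left(-147\right) \frac{3216}{17} = - \frac{472752}{17}$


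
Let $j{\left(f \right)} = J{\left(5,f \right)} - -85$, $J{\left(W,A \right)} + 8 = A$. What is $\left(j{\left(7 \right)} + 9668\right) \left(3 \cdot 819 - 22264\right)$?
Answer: $-193157864$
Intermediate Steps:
$J{\left(W,A \right)} = -8 + A$
$j{\left(f \right)} = 77 + f$ ($j{\left(f \right)} = \left(-8 + f\right) - -85 = \left(-8 + f\right) + 85 = 77 + f$)
$\left(j{\left(7 \right)} + 9668\right) \left(3 \cdot 819 - 22264\right) = \left(\left(77 + 7\right) + 9668\right) \left(3 \cdot 819 - 22264\right) = \left(84 + 9668\right) \left(2457 - 22264\right) = 9752 \left(-19807\right) = -193157864$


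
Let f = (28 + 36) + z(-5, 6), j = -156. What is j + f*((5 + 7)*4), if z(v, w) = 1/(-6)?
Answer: 2908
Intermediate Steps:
z(v, w) = -⅙
f = 383/6 (f = (28 + 36) - ⅙ = 64 - ⅙ = 383/6 ≈ 63.833)
j + f*((5 + 7)*4) = -156 + 383*((5 + 7)*4)/6 = -156 + 383*(12*4)/6 = -156 + (383/6)*48 = -156 + 3064 = 2908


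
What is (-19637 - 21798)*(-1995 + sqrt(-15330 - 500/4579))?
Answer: 82662825 - 41435*I*sqrt(321430094030)/4579 ≈ 8.2663e+7 - 5.1303e+6*I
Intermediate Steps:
(-19637 - 21798)*(-1995 + sqrt(-15330 - 500/4579)) = -41435*(-1995 + sqrt(-15330 - 500*1/4579)) = -41435*(-1995 + sqrt(-15330 - 500/4579)) = -41435*(-1995 + sqrt(-70196570/4579)) = -41435*(-1995 + I*sqrt(321430094030)/4579) = 82662825 - 41435*I*sqrt(321430094030)/4579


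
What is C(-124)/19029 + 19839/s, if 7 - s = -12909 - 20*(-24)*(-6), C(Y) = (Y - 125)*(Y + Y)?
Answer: 450983641/100194028 ≈ 4.5011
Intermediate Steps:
C(Y) = 2*Y*(-125 + Y) (C(Y) = (-125 + Y)*(2*Y) = 2*Y*(-125 + Y))
s = 15796 (s = 7 - (-12909 - 20*(-24)*(-6)) = 7 - (-12909 + 480*(-6)) = 7 - (-12909 - 2880) = 7 - 1*(-15789) = 7 + 15789 = 15796)
C(-124)/19029 + 19839/s = (2*(-124)*(-125 - 124))/19029 + 19839/15796 = (2*(-124)*(-249))*(1/19029) + 19839*(1/15796) = 61752*(1/19029) + 19839/15796 = 20584/6343 + 19839/15796 = 450983641/100194028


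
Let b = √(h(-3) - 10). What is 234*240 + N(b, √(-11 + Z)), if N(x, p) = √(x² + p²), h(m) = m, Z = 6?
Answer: 56160 + 3*I*√2 ≈ 56160.0 + 4.2426*I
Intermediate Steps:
b = I*√13 (b = √(-3 - 10) = √(-13) = I*√13 ≈ 3.6056*I)
N(x, p) = √(p² + x²)
234*240 + N(b, √(-11 + Z)) = 234*240 + √((√(-11 + 6))² + (I*√13)²) = 56160 + √((√(-5))² - 13) = 56160 + √((I*√5)² - 13) = 56160 + √(-5 - 13) = 56160 + √(-18) = 56160 + 3*I*√2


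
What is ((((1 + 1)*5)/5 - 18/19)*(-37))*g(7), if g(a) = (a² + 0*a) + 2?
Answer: -37740/19 ≈ -1986.3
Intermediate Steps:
g(a) = 2 + a² (g(a) = (a² + 0) + 2 = a² + 2 = 2 + a²)
((((1 + 1)*5)/5 - 18/19)*(-37))*g(7) = ((((1 + 1)*5)/5 - 18/19)*(-37))*(2 + 7²) = (((2*5)*(⅕) - 18*1/19)*(-37))*(2 + 49) = ((10*(⅕) - 18/19)*(-37))*51 = ((2 - 18/19)*(-37))*51 = ((20/19)*(-37))*51 = -740/19*51 = -37740/19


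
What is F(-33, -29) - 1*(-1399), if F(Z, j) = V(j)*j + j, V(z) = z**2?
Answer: -23019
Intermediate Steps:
F(Z, j) = j + j**3 (F(Z, j) = j**2*j + j = j**3 + j = j + j**3)
F(-33, -29) - 1*(-1399) = (-29 + (-29)**3) - 1*(-1399) = (-29 - 24389) + 1399 = -24418 + 1399 = -23019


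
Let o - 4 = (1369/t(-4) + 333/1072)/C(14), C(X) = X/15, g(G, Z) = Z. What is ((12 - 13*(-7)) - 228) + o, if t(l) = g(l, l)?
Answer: -7314353/15008 ≈ -487.36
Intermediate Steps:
t(l) = l
C(X) = X/15 (C(X) = X*(1/15) = X/15)
o = -5438353/15008 (o = 4 + (1369/(-4) + 333/1072)/(((1/15)*14)) = 4 + (1369*(-¼) + 333*(1/1072))/(14/15) = 4 + (-1369/4 + 333/1072)*(15/14) = 4 - 366559/1072*15/14 = 4 - 5498385/15008 = -5438353/15008 ≈ -362.36)
((12 - 13*(-7)) - 228) + o = ((12 - 13*(-7)) - 228) - 5438353/15008 = ((12 + 91) - 228) - 5438353/15008 = (103 - 228) - 5438353/15008 = -125 - 5438353/15008 = -7314353/15008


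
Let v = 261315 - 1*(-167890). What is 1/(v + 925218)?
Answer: 1/1354423 ≈ 7.3832e-7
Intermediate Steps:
v = 429205 (v = 261315 + 167890 = 429205)
1/(v + 925218) = 1/(429205 + 925218) = 1/1354423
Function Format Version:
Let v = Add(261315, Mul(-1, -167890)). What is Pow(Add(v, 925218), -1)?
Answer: Rational(1, 1354423) ≈ 7.3832e-7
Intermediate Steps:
v = 429205 (v = Add(261315, 167890) = 429205)
Pow(Add(v, 925218), -1) = Pow(Add(429205, 925218), -1) = Pow(1354423, -1) = Rational(1, 1354423)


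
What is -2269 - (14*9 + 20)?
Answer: -2415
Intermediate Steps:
-2269 - (14*9 + 20) = -2269 - (126 + 20) = -2269 - 1*146 = -2269 - 146 = -2415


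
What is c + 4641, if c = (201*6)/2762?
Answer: 6409824/1381 ≈ 4641.4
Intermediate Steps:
c = 603/1381 (c = 1206*(1/2762) = 603/1381 ≈ 0.43664)
c + 4641 = 603/1381 + 4641 = 6409824/1381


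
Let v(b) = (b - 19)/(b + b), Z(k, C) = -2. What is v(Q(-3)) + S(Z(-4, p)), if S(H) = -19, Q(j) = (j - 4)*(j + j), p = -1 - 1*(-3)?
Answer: -1573/84 ≈ -18.726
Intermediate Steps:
p = 2 (p = -1 + 3 = 2)
Q(j) = 2*j*(-4 + j) (Q(j) = (-4 + j)*(2*j) = 2*j*(-4 + j))
v(b) = (-19 + b)/(2*b) (v(b) = (-19 + b)/((2*b)) = (-19 + b)*(1/(2*b)) = (-19 + b)/(2*b))
v(Q(-3)) + S(Z(-4, p)) = (-19 + 2*(-3)*(-4 - 3))/(2*((2*(-3)*(-4 - 3)))) - 19 = (-19 + 2*(-3)*(-7))/(2*((2*(-3)*(-7)))) - 19 = (½)*(-19 + 42)/42 - 19 = (½)*(1/42)*23 - 19 = 23/84 - 19 = -1573/84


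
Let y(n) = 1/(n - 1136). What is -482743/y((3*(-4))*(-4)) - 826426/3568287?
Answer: 1874151340683782/3568287 ≈ 5.2522e+8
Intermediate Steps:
y(n) = 1/(-1136 + n)
-482743/y((3*(-4))*(-4)) - 826426/3568287 = -482743/(1/(-1136 + (3*(-4))*(-4))) - 826426/3568287 = -482743/(1/(-1136 - 12*(-4))) - 826426*1/3568287 = -482743/(1/(-1136 + 48)) - 826426/3568287 = -482743/(1/(-1088)) - 826426/3568287 = -482743/(-1/1088) - 826426/3568287 = -482743*(-1088) - 826426/3568287 = 525224384 - 826426/3568287 = 1874151340683782/3568287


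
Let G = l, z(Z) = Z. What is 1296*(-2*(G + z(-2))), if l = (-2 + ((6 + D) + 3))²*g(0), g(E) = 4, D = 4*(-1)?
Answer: -88128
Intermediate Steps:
D = -4
l = 36 (l = (-2 + ((6 - 4) + 3))²*4 = (-2 + (2 + 3))²*4 = (-2 + 5)²*4 = 3²*4 = 9*4 = 36)
G = 36
1296*(-2*(G + z(-2))) = 1296*(-2*(36 - 2)) = 1296*(-2*34) = 1296*(-68) = -88128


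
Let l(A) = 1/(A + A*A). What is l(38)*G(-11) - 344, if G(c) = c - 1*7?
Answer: -84971/247 ≈ -344.01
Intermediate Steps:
l(A) = 1/(A + A**2)
G(c) = -7 + c (G(c) = c - 7 = -7 + c)
l(38)*G(-11) - 344 = (1/(38*(1 + 38)))*(-7 - 11) - 344 = ((1/38)/39)*(-18) - 344 = ((1/38)*(1/39))*(-18) - 344 = (1/1482)*(-18) - 344 = -3/247 - 344 = -84971/247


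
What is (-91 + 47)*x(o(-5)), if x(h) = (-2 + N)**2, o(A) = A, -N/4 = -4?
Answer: -8624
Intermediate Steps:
N = 16 (N = -4*(-4) = 16)
x(h) = 196 (x(h) = (-2 + 16)**2 = 14**2 = 196)
(-91 + 47)*x(o(-5)) = (-91 + 47)*196 = -44*196 = -8624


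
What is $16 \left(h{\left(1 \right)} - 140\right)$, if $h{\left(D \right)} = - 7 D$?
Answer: $-2352$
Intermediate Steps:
$16 \left(h{\left(1 \right)} - 140\right) = 16 \left(\left(-7\right) 1 - 140\right) = 16 \left(-7 - 140\right) = 16 \left(-147\right) = -2352$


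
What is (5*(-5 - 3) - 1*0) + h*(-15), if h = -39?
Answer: 545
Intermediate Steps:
(5*(-5 - 3) - 1*0) + h*(-15) = (5*(-5 - 3) - 1*0) - 39*(-15) = (5*(-8) + 0) + 585 = (-40 + 0) + 585 = -40 + 585 = 545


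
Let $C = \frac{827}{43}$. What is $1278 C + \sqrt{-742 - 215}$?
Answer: $\frac{1056906}{43} + i \sqrt{957} \approx 24579.0 + 30.935 i$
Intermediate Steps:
$C = \frac{827}{43}$ ($C = 827 \cdot \frac{1}{43} = \frac{827}{43} \approx 19.233$)
$1278 C + \sqrt{-742 - 215} = 1278 \cdot \frac{827}{43} + \sqrt{-742 - 215} = \frac{1056906}{43} + \sqrt{-957} = \frac{1056906}{43} + i \sqrt{957}$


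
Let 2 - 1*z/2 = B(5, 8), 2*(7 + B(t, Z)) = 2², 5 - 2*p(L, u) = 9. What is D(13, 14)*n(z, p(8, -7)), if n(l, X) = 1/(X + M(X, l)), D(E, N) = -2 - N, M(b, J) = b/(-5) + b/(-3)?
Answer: 120/7 ≈ 17.143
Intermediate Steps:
p(L, u) = -2 (p(L, u) = 5/2 - ½*9 = 5/2 - 9/2 = -2)
M(b, J) = -8*b/15 (M(b, J) = b*(-⅕) + b*(-⅓) = -b/5 - b/3 = -8*b/15)
B(t, Z) = -5 (B(t, Z) = -7 + (½)*2² = -7 + (½)*4 = -7 + 2 = -5)
z = 14 (z = 4 - 2*(-5) = 4 + 10 = 14)
n(l, X) = 15/(7*X) (n(l, X) = 1/(X - 8*X/15) = 1/(7*X/15) = 15/(7*X))
D(13, 14)*n(z, p(8, -7)) = (-2 - 1*14)*((15/7)/(-2)) = (-2 - 14)*((15/7)*(-½)) = -16*(-15/14) = 120/7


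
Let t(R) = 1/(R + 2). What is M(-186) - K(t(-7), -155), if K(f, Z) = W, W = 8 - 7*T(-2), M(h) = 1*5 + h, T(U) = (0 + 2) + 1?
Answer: -168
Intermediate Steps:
T(U) = 3 (T(U) = 2 + 1 = 3)
M(h) = 5 + h
t(R) = 1/(2 + R)
W = -13 (W = 8 - 7*3 = 8 - 21 = -13)
K(f, Z) = -13
M(-186) - K(t(-7), -155) = (5 - 186) - 1*(-13) = -181 + 13 = -168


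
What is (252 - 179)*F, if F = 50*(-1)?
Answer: -3650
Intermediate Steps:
F = -50
(252 - 179)*F = (252 - 179)*(-50) = 73*(-50) = -3650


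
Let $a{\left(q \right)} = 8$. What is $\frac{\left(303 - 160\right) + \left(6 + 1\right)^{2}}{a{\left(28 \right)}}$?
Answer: $24$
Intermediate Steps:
$\frac{\left(303 - 160\right) + \left(6 + 1\right)^{2}}{a{\left(28 \right)}} = \frac{\left(303 - 160\right) + \left(6 + 1\right)^{2}}{8} = \left(143 + 7^{2}\right) \frac{1}{8} = \left(143 + 49\right) \frac{1}{8} = 192 \cdot \frac{1}{8} = 24$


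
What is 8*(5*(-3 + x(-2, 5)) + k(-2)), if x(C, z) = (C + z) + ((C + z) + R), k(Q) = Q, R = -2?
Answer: 24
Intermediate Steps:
x(C, z) = -2 + 2*C + 2*z (x(C, z) = (C + z) + ((C + z) - 2) = (C + z) + (-2 + C + z) = -2 + 2*C + 2*z)
8*(5*(-3 + x(-2, 5)) + k(-2)) = 8*(5*(-3 + (-2 + 2*(-2) + 2*5)) - 2) = 8*(5*(-3 + (-2 - 4 + 10)) - 2) = 8*(5*(-3 + 4) - 2) = 8*(5*1 - 2) = 8*(5 - 2) = 8*3 = 24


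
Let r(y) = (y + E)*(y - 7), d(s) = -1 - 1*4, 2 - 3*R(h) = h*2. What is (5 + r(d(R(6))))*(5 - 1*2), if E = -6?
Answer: 411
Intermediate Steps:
R(h) = 2/3 - 2*h/3 (R(h) = 2/3 - h*2/3 = 2/3 - 2*h/3)
d(s) = -5 (d(s) = -1 - 4 = -5)
r(y) = (-7 + y)*(-6 + y) (r(y) = (y - 6)*(y - 7) = (-6 + y)*(-7 + y) = (-7 + y)*(-6 + y))
(5 + r(d(R(6))))*(5 - 1*2) = (5 + (42 + (-5)**2 - 13*(-5)))*(5 - 1*2) = (5 + (42 + 25 + 65))*(5 - 2) = (5 + 132)*3 = 137*3 = 411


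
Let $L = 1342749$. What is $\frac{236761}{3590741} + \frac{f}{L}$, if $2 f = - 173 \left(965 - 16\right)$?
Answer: $\frac{6614872403}{1377561110574} \approx 0.0048019$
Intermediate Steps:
$f = - \frac{164177}{2}$ ($f = \frac{\left(-173\right) \left(965 - 16\right)}{2} = \frac{\left(-173\right) 949}{2} = \frac{1}{2} \left(-164177\right) = - \frac{164177}{2} \approx -82089.0$)
$\frac{236761}{3590741} + \frac{f}{L} = \frac{236761}{3590741} - \frac{164177}{2 \cdot 1342749} = 236761 \cdot \frac{1}{3590741} - \frac{164177}{2685498} = \frac{33823}{512963} - \frac{164177}{2685498} = \frac{6614872403}{1377561110574}$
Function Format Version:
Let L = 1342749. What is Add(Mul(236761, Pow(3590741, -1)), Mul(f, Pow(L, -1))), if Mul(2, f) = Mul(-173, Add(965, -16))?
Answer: Rational(6614872403, 1377561110574) ≈ 0.0048019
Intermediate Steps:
f = Rational(-164177, 2) (f = Mul(Rational(1, 2), Mul(-173, Add(965, -16))) = Mul(Rational(1, 2), Mul(-173, 949)) = Mul(Rational(1, 2), -164177) = Rational(-164177, 2) ≈ -82089.)
Add(Mul(236761, Pow(3590741, -1)), Mul(f, Pow(L, -1))) = Add(Mul(236761, Pow(3590741, -1)), Mul(Rational(-164177, 2), Pow(1342749, -1))) = Add(Mul(236761, Rational(1, 3590741)), Mul(Rational(-164177, 2), Rational(1, 1342749))) = Add(Rational(33823, 512963), Rational(-164177, 2685498)) = Rational(6614872403, 1377561110574)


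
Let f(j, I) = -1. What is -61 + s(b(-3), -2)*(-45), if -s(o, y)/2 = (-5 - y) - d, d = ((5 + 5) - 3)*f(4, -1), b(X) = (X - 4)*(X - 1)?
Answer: 299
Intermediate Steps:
b(X) = (-1 + X)*(-4 + X) (b(X) = (-4 + X)*(-1 + X) = (-1 + X)*(-4 + X))
d = -7 (d = ((5 + 5) - 3)*(-1) = (10 - 3)*(-1) = 7*(-1) = -7)
s(o, y) = -4 + 2*y (s(o, y) = -2*((-5 - y) - 1*(-7)) = -2*((-5 - y) + 7) = -2*(2 - y) = -4 + 2*y)
-61 + s(b(-3), -2)*(-45) = -61 + (-4 + 2*(-2))*(-45) = -61 + (-4 - 4)*(-45) = -61 - 8*(-45) = -61 + 360 = 299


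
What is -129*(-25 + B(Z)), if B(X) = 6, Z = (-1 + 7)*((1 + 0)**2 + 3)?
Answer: 2451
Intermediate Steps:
Z = 24 (Z = 6*(1**2 + 3) = 6*(1 + 3) = 6*4 = 24)
-129*(-25 + B(Z)) = -129*(-25 + 6) = -129*(-19) = 2451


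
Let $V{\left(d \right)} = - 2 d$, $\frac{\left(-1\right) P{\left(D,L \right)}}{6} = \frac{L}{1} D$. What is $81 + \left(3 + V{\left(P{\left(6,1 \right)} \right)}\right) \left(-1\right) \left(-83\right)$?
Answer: $6306$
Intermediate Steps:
$P{\left(D,L \right)} = - 6 D L$ ($P{\left(D,L \right)} = - 6 \frac{L}{1} D = - 6 L 1 D = - 6 L D = - 6 D L$)
$81 + \left(3 + V{\left(P{\left(6,1 \right)} \right)}\right) \left(-1\right) \left(-83\right) = 81 + \left(3 - 2 \left(\left(-6\right) 6 \cdot 1\right)\right) \left(-1\right) \left(-83\right) = 81 + \left(3 - -72\right) \left(-1\right) \left(-83\right) = 81 + \left(3 + 72\right) \left(-1\right) \left(-83\right) = 81 + 75 \left(-1\right) \left(-83\right) = 81 - -6225 = 81 + 6225 = 6306$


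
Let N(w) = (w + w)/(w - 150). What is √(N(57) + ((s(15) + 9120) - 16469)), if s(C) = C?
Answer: 8*I*√110143/31 ≈ 85.646*I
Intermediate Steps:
N(w) = 2*w/(-150 + w) (N(w) = (2*w)/(-150 + w) = 2*w/(-150 + w))
√(N(57) + ((s(15) + 9120) - 16469)) = √(2*57/(-150 + 57) + ((15 + 9120) - 16469)) = √(2*57/(-93) + (9135 - 16469)) = √(2*57*(-1/93) - 7334) = √(-38/31 - 7334) = √(-227392/31) = 8*I*√110143/31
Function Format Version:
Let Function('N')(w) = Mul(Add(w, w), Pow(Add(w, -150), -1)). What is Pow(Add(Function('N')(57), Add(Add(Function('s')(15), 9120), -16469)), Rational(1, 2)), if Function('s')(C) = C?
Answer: Mul(Rational(8, 31), I, Pow(110143, Rational(1, 2))) ≈ Mul(85.646, I)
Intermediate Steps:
Function('N')(w) = Mul(2, w, Pow(Add(-150, w), -1)) (Function('N')(w) = Mul(Mul(2, w), Pow(Add(-150, w), -1)) = Mul(2, w, Pow(Add(-150, w), -1)))
Pow(Add(Function('N')(57), Add(Add(Function('s')(15), 9120), -16469)), Rational(1, 2)) = Pow(Add(Mul(2, 57, Pow(Add(-150, 57), -1)), Add(Add(15, 9120), -16469)), Rational(1, 2)) = Pow(Add(Mul(2, 57, Pow(-93, -1)), Add(9135, -16469)), Rational(1, 2)) = Pow(Add(Mul(2, 57, Rational(-1, 93)), -7334), Rational(1, 2)) = Pow(Add(Rational(-38, 31), -7334), Rational(1, 2)) = Pow(Rational(-227392, 31), Rational(1, 2)) = Mul(Rational(8, 31), I, Pow(110143, Rational(1, 2)))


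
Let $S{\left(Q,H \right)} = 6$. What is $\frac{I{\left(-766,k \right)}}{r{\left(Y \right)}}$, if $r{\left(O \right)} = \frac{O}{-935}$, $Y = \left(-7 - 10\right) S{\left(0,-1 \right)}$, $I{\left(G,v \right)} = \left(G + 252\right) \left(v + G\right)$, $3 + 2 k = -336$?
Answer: $\frac{26446585}{6} \approx 4.4078 \cdot 10^{6}$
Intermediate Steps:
$k = - \frac{339}{2}$ ($k = - \frac{3}{2} + \frac{1}{2} \left(-336\right) = - \frac{3}{2} - 168 = - \frac{339}{2} \approx -169.5$)
$I{\left(G,v \right)} = \left(252 + G\right) \left(G + v\right)$
$Y = -102$ ($Y = \left(-7 - 10\right) 6 = \left(-17\right) 6 = -102$)
$r{\left(O \right)} = - \frac{O}{935}$ ($r{\left(O \right)} = O \left(- \frac{1}{935}\right) = - \frac{O}{935}$)
$\frac{I{\left(-766,k \right)}}{r{\left(Y \right)}} = \frac{\left(-766\right)^{2} + 252 \left(-766\right) + 252 \left(- \frac{339}{2}\right) - -129837}{\left(- \frac{1}{935}\right) \left(-102\right)} = \frac{586756 - 193032 - 42714 + 129837}{\frac{6}{55}} = 480847 \cdot \frac{55}{6} = \frac{26446585}{6}$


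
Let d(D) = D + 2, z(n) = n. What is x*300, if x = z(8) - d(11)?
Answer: -1500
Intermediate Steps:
d(D) = 2 + D
x = -5 (x = 8 - (2 + 11) = 8 - 1*13 = 8 - 13 = -5)
x*300 = -5*300 = -1500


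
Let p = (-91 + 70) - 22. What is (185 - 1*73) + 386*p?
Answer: -16486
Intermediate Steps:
p = -43 (p = -21 - 22 = -43)
(185 - 1*73) + 386*p = (185 - 1*73) + 386*(-43) = (185 - 73) - 16598 = 112 - 16598 = -16486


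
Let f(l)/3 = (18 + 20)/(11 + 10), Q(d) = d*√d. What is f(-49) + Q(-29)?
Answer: 38/7 - 29*I*√29 ≈ 5.4286 - 156.17*I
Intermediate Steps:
Q(d) = d^(3/2)
f(l) = 38/7 (f(l) = 3*((18 + 20)/(11 + 10)) = 3*(38/21) = 38/7)
f(-49) + Q(-29) = 38/7 + (-29)^(3/2) = 38/7 - 29*I*√29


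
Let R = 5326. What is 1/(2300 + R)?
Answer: 1/7626 ≈ 0.00013113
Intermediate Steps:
1/(2300 + R) = 1/(2300 + 5326) = 1/7626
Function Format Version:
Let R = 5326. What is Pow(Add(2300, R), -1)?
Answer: Rational(1, 7626) ≈ 0.00013113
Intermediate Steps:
Pow(Add(2300, R), -1) = Pow(Add(2300, 5326), -1) = Pow(7626, -1) = Rational(1, 7626)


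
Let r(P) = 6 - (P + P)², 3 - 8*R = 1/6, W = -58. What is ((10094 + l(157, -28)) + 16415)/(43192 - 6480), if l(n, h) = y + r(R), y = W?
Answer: 15238943/21146112 ≈ 0.72065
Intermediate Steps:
y = -58
R = 17/48 (R = 3/8 - ⅛/6 = 3/8 - ⅛*⅙ = 3/8 - 1/48 = 17/48 ≈ 0.35417)
r(P) = 6 - 4*P² (r(P) = 6 - (2*P)² = 6 - 4*P²)
l(n, h) = -30241/576 (l(n, h) = -58 + (6 - 4*(17/48)²) = -58 + (6 - 4*289/2304) = -58 + (6 - 289/576) = -58 + 3167/576 = -30241/576)
((10094 + l(157, -28)) + 16415)/(43192 - 6480) = ((10094 - 30241/576) + 16415)/(43192 - 6480) = (5783903/576 + 16415)/36712 = (15238943/576)*(1/36712) = 15238943/21146112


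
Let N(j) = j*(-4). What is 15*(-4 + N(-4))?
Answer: 180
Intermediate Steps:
N(j) = -4*j
15*(-4 + N(-4)) = 15*(-4 - 4*(-4)) = 15*(-4 + 16) = 15*12 = 180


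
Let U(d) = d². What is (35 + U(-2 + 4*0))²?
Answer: 1521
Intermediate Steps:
(35 + U(-2 + 4*0))² = (35 + (-2 + 4*0)²)² = (35 + (-2 + 0)²)² = (35 + (-2)²)² = (35 + 4)² = 39² = 1521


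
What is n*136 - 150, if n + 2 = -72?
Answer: -10214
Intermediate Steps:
n = -74 (n = -2 - 72 = -74)
n*136 - 150 = -74*136 - 150 = -10064 - 150 = -10214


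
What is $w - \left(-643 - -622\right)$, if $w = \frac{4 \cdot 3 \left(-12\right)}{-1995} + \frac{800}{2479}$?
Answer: $\frac{35270227}{1648535} \approx 21.395$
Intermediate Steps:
$w = \frac{650992}{1648535}$ ($w = 12 \left(-12\right) \left(- \frac{1}{1995}\right) + 800 \cdot \frac{1}{2479} = \left(-144\right) \left(- \frac{1}{1995}\right) + \frac{800}{2479} = \frac{48}{665} + \frac{800}{2479} = \frac{650992}{1648535} \approx 0.39489$)
$w - \left(-643 - -622\right) = \frac{650992}{1648535} - \left(-643 - -622\right) = \frac{650992}{1648535} - \left(-643 + 622\right) = \frac{650992}{1648535} - -21 = \frac{650992}{1648535} + 21 = \frac{35270227}{1648535}$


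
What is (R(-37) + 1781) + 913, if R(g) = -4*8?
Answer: 2662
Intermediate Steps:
R(g) = -32
(R(-37) + 1781) + 913 = (-32 + 1781) + 913 = 1749 + 913 = 2662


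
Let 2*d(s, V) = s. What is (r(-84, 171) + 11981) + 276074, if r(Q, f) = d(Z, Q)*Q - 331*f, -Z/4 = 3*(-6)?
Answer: 228430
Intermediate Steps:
Z = 72 (Z = -12*(-6) = -4*(-18) = 72)
d(s, V) = s/2
r(Q, f) = -331*f + 36*Q (r(Q, f) = ((½)*72)*Q - 331*f = 36*Q - 331*f = -331*f + 36*Q)
(r(-84, 171) + 11981) + 276074 = ((-331*171 + 36*(-84)) + 11981) + 276074 = ((-56601 - 3024) + 11981) + 276074 = (-59625 + 11981) + 276074 = -47644 + 276074 = 228430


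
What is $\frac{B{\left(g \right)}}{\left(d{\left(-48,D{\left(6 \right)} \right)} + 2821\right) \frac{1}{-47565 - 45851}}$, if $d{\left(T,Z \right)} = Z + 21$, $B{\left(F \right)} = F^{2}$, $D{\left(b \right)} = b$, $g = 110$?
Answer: $- \frac{35322925}{89} \approx -3.9689 \cdot 10^{5}$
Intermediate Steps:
$d{\left(T,Z \right)} = 21 + Z$
$\frac{B{\left(g \right)}}{\left(d{\left(-48,D{\left(6 \right)} \right)} + 2821\right) \frac{1}{-47565 - 45851}} = \frac{110^{2}}{\left(\left(21 + 6\right) + 2821\right) \frac{1}{-47565 - 45851}} = \frac{12100}{\left(27 + 2821\right) \frac{1}{-93416}} = \frac{12100}{2848 \left(- \frac{1}{93416}\right)} = \frac{12100}{- \frac{356}{11677}} = 12100 \left(- \frac{11677}{356}\right) = - \frac{35322925}{89}$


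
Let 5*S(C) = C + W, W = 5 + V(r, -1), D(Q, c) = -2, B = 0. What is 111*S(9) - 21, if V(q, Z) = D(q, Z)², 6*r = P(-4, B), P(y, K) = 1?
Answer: 1893/5 ≈ 378.60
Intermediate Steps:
r = ⅙ (r = (⅙)*1 = ⅙ ≈ 0.16667)
V(q, Z) = 4 (V(q, Z) = (-2)² = 4)
W = 9 (W = 5 + 4 = 9)
S(C) = 9/5 + C/5 (S(C) = (C + 9)/5 = (9 + C)/5 = 9/5 + C/5)
111*S(9) - 21 = 111*(9/5 + (⅕)*9) - 21 = 111*(9/5 + 9/5) - 21 = 111*(18/5) - 21 = 1998/5 - 21 = 1893/5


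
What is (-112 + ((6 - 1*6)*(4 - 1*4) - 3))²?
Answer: 13225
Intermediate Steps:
(-112 + ((6 - 1*6)*(4 - 1*4) - 3))² = (-112 + ((6 - 6)*(4 - 4) - 3))² = (-112 + (0*0 - 3))² = (-112 + (0 - 3))² = (-112 - 3)² = (-115)² = 13225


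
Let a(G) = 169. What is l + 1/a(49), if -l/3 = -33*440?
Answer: 7361641/169 ≈ 43560.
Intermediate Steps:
l = 43560 (l = -(-99)*440 = -3*(-14520) = 43560)
l + 1/a(49) = 43560 + 1/169 = 7361641/169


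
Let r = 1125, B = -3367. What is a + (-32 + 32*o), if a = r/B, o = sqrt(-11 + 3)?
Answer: -108869/3367 + 64*I*sqrt(2) ≈ -32.334 + 90.51*I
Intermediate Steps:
o = 2*I*sqrt(2) (o = sqrt(-8) = 2*I*sqrt(2) ≈ 2.8284*I)
a = -1125/3367 (a = 1125/(-3367) = 1125*(-1/3367) = -1125/3367 ≈ -0.33413)
a + (-32 + 32*o) = -1125/3367 + (-32 + 32*(2*I*sqrt(2))) = -1125/3367 + (-32 + 64*I*sqrt(2)) = -108869/3367 + 64*I*sqrt(2)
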